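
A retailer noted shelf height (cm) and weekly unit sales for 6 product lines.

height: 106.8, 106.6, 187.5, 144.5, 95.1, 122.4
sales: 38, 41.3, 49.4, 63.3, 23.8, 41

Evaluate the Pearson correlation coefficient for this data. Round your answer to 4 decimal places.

0.6725

n = 6, Σx = 762.9, Σy = 256.8, Σx² = 102832.07, Σy² = 11844.38, Σxy = 34152.11
nΣxy − ΣxΣy = 204912.66 − 195912.72 = 8999.94
nΣx² − (Σx)² = 616992.42 − 582016.41 = 34976.01; nΣy² − (Σy)² = 71066.28 − 65946.24 = 5120.04
r = 8999.94 / √(34976.01 × 5120.04) = 8999.94 / 13382.0241 ≈ 0.6725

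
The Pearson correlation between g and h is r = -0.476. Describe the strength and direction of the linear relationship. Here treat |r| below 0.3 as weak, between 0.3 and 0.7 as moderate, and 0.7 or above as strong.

r = -0.476 < 0 so the relationship is negative.
|r| = 0.476, which falls in the moderate range.

moderate negative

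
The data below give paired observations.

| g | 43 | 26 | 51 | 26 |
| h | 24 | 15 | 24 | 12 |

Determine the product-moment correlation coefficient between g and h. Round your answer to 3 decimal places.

0.946

n = 4, Σg = 146, Σh = 75, Σg² = 5802, Σh² = 1521, Σgh = 2958
nΣgh − ΣgΣh = 11832 − 10950 = 882
nΣg² − (Σg)² = 23208 − 21316 = 1892; nΣh² − (Σh)² = 6084 − 5625 = 459
r = 882 / √(1892 × 459) = 882 / 931.8948 ≈ 0.946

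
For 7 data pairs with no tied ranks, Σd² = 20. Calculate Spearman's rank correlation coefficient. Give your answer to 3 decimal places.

ρ = 1 − 6Σd² / [n(n²−1)] = 1 − 6×20 / (7×48)
  = 1 − 120/336 = 1 − 0.3571 ≈ 0.643

0.643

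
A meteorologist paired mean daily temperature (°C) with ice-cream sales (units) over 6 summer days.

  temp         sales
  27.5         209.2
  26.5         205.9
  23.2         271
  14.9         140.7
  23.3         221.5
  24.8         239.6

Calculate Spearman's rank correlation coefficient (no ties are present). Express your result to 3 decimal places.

-0.029

Rank temp: 6, 5, 2, 1, 3, 4
Rank sales: 3, 2, 6, 1, 4, 5
d = rank(temp) − rank(sales): 3, 3, -4, 0, -1, -1; Σd² = 36
ρ = 1 − 6Σd² / [n(n²−1)] = 1 − 6×36 / (6×35) = 1 − 216/210 ≈ -0.029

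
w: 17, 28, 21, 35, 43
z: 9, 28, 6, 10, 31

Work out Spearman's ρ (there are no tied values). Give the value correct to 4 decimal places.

Rank w: 1, 3, 2, 4, 5
Rank z: 2, 4, 1, 3, 5
d = rank(w) − rank(z): -1, -1, 1, 1, 0; Σd² = 4
ρ = 1 − 6Σd² / [n(n²−1)] = 1 − 6×4 / (5×24) = 1 − 24/120 ≈ 0.8000

0.8000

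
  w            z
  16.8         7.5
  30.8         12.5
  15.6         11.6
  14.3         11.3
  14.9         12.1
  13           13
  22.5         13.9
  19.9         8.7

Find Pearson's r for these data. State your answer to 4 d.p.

n = 8, Σw = 147.8, Σz = 90.6, Σw² = 2972, Σz² = 1059.06, Σwz = 1688.72
nΣwz − ΣwΣz = 13509.76 − 13390.68 = 119.08
nΣw² − (Σw)² = 23776 − 21844.84 = 1931.16; nΣz² − (Σz)² = 8472.48 − 8208.36 = 264.12
r = 119.08 / √(1931.16 × 264.12) = 119.08 / 714.1834 ≈ 0.1667

0.1667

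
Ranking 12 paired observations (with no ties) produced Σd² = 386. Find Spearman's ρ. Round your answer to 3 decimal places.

ρ = 1 − 6Σd² / [n(n²−1)] = 1 − 6×386 / (12×143)
  = 1 − 2316/1716 = 1 − 1.3497 ≈ -0.350

-0.350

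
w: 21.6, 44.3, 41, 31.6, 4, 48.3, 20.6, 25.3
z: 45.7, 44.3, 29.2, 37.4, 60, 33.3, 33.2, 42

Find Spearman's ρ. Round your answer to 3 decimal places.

-0.405

Rank w: 3, 7, 6, 5, 1, 8, 2, 4
Rank z: 7, 6, 1, 4, 8, 3, 2, 5
d = rank(w) − rank(z): -4, 1, 5, 1, -7, 5, 0, -1; Σd² = 118
ρ = 1 − 6Σd² / [n(n²−1)] = 1 − 6×118 / (8×63) = 1 − 708/504 ≈ -0.405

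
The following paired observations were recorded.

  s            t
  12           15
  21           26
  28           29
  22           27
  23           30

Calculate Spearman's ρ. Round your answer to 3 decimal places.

0.900

Rank s: 1, 2, 5, 3, 4
Rank t: 1, 2, 4, 3, 5
d = rank(s) − rank(t): 0, 0, 1, 0, -1; Σd² = 2
ρ = 1 − 6Σd² / [n(n²−1)] = 1 − 6×2 / (5×24) = 1 − 12/120 ≈ 0.900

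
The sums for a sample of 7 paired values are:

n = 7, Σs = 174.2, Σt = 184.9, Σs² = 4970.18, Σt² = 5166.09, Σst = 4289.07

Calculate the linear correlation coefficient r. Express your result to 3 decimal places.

-0.738

r = (nΣst − ΣsΣt) / √[(nΣs² − (Σs)²)(nΣt² − (Σt)²)]
Numerator: 7×4289.07 − 174.2×184.9 = -2186.09
Denominator: √[(34791.26 − 30345.64)(36162.63 − 34188.01)] = √[4445.62 × 1974.62] = 2962.8382
r = -2186.09 / 2962.8382 ≈ -0.738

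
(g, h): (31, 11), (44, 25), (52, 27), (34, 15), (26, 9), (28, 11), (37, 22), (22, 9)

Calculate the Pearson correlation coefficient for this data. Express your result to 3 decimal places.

n = 8, Σg = 274, Σh = 129, Σg² = 10070, Σh² = 2467, Σgh = 4909
nΣgh − ΣgΣh = 39272 − 35346 = 3926
nΣg² − (Σg)² = 80560 − 75076 = 5484; nΣh² − (Σh)² = 19736 − 16641 = 3095
r = 3926 / √(5484 × 3095) = 3926 / 4119.8277 ≈ 0.953

0.953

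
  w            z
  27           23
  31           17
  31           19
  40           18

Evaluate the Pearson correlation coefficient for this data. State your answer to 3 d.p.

n = 4, Σw = 129, Σz = 77, Σw² = 4251, Σz² = 1503, Σwz = 2457
nΣwz − ΣwΣz = 9828 − 9933 = -105
nΣw² − (Σw)² = 17004 − 16641 = 363; nΣz² − (Σz)² = 6012 − 5929 = 83
r = -105 / √(363 × 83) = -105 / 173.5771 ≈ -0.605

-0.605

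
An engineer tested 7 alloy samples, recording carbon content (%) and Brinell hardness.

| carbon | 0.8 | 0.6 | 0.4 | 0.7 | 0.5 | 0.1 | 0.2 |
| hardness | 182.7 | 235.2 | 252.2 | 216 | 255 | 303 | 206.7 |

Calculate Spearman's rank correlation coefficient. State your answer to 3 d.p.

Rank carbon: 7, 5, 3, 6, 4, 1, 2
Rank hardness: 1, 4, 5, 3, 6, 7, 2
d = rank(carbon) − rank(hardness): 6, 1, -2, 3, -2, -6, 0; Σd² = 90
ρ = 1 − 6Σd² / [n(n²−1)] = 1 − 6×90 / (7×48) = 1 − 540/336 ≈ -0.607

-0.607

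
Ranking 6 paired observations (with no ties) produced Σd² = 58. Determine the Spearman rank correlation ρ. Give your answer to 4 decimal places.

ρ = 1 − 6Σd² / [n(n²−1)] = 1 − 6×58 / (6×35)
  = 1 − 348/210 = 1 − 1.65714 ≈ -0.6571

-0.6571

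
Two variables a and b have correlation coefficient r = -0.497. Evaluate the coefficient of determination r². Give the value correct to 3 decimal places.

r² = (-0.497)² = 0.247

0.247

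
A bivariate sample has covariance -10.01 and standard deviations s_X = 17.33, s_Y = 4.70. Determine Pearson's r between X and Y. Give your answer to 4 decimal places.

r = Cov(X,Y) / (s_X · s_Y) = -10.01 / (17.33 × 4.70)
  = -10.01 / 81.4510 ≈ -0.1229

-0.1229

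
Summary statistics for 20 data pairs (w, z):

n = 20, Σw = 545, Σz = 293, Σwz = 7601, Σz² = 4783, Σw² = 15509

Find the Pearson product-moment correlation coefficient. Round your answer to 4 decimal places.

r = (nΣwz − ΣwΣz) / √[(nΣw² − (Σw)²)(nΣz² − (Σz)²)]
Numerator: 20×7601 − 545×293 = -7665
Denominator: √[(310180 − 297025)(95660 − 85849)] = √[13155 × 9811] = 11360.6208
r = -7665 / 11360.6208 ≈ -0.6747

-0.6747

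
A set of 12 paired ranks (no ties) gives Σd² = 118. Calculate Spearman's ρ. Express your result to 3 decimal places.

ρ = 1 − 6Σd² / [n(n²−1)] = 1 − 6×118 / (12×143)
  = 1 − 708/1716 = 1 − 0.4126 ≈ 0.587

0.587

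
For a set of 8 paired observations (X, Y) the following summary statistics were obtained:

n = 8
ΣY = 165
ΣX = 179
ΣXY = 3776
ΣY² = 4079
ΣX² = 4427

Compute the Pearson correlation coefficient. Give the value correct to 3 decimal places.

0.158

r = (nΣXY − ΣXΣY) / √[(nΣX² − (ΣX)²)(nΣY² − (ΣY)²)]
Numerator: 8×3776 − 179×165 = 673
Denominator: √[(35416 − 32041)(32632 − 27225)] = √[3375 × 5407] = 4271.8409
r = 673 / 4271.8409 ≈ 0.158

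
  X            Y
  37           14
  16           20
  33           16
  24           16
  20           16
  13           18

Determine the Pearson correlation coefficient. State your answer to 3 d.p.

n = 6, ΣX = 143, ΣY = 100, ΣX² = 3859, ΣY² = 1688, ΣXY = 2304
nΣXY − ΣXΣY = 13824 − 14300 = -476
nΣX² − (ΣX)² = 23154 − 20449 = 2705; nΣY² − (ΣY)² = 10128 − 10000 = 128
r = -476 / √(2705 × 128) = -476 / 588.4216 ≈ -0.809

-0.809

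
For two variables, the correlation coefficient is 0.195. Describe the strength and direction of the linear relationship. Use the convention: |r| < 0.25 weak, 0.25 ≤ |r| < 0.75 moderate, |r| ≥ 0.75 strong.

weak positive

r = 0.195 > 0 so the relationship is positive.
|r| = 0.195, which falls in the weak range.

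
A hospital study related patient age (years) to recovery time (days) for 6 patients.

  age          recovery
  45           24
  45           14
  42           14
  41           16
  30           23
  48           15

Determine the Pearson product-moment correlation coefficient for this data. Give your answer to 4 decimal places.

-0.4860

n = 6, Σx = 251, Σy = 106, Σx² = 10699, Σy² = 1978, Σxy = 4364
nΣxy − ΣxΣy = 26184 − 26606 = -422
nΣx² − (Σx)² = 64194 − 63001 = 1193; nΣy² − (Σy)² = 11868 − 11236 = 632
r = -422 / √(1193 × 632) = -422 / 868.3179 ≈ -0.4860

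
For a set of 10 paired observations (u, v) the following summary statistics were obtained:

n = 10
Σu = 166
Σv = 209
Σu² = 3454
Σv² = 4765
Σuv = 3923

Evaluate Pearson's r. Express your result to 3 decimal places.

0.862

r = (nΣuv − ΣuΣv) / √[(nΣu² − (Σu)²)(nΣv² − (Σv)²)]
Numerator: 10×3923 − 166×209 = 4536
Denominator: √[(34540 − 27556)(47650 − 43681)] = √[6984 × 3969] = 5264.9308
r = 4536 / 5264.9308 ≈ 0.862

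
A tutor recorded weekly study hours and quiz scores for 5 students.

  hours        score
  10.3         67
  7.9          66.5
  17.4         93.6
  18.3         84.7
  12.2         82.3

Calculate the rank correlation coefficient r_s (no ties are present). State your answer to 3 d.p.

0.900

Rank hours: 2, 1, 4, 5, 3
Rank score: 2, 1, 5, 4, 3
d = rank(hours) − rank(score): 0, 0, -1, 1, 0; Σd² = 2
ρ = 1 − 6Σd² / [n(n²−1)] = 1 − 6×2 / (5×24) = 1 − 12/120 ≈ 0.900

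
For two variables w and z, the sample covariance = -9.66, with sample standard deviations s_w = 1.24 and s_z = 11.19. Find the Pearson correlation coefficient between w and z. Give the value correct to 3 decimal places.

r = Cov(w,z) / (s_w · s_z) = -9.66 / (1.24 × 11.19)
  = -9.66 / 13.8756 ≈ -0.696

-0.696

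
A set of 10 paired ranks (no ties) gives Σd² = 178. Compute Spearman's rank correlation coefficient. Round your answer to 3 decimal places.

-0.079

ρ = 1 − 6Σd² / [n(n²−1)] = 1 − 6×178 / (10×99)
  = 1 − 1068/990 = 1 − 1.0788 ≈ -0.079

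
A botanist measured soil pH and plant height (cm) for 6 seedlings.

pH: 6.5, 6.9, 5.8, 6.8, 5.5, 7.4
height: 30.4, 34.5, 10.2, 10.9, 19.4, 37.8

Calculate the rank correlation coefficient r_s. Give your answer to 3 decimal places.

Rank pH: 3, 5, 2, 4, 1, 6
Rank height: 4, 5, 1, 2, 3, 6
d = rank(pH) − rank(height): -1, 0, 1, 2, -2, 0; Σd² = 10
ρ = 1 − 6Σd² / [n(n²−1)] = 1 − 6×10 / (6×35) = 1 − 60/210 ≈ 0.714

0.714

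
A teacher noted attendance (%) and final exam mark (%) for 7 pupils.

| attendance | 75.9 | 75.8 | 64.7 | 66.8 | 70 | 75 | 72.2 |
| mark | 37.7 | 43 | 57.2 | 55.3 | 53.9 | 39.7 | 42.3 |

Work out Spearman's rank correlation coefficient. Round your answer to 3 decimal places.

Rank attendance: 7, 6, 1, 2, 3, 5, 4
Rank mark: 1, 4, 7, 6, 5, 2, 3
d = rank(attendance) − rank(mark): 6, 2, -6, -4, -2, 3, 1; Σd² = 106
ρ = 1 − 6Σd² / [n(n²−1)] = 1 − 6×106 / (7×48) = 1 − 636/336 ≈ -0.893

-0.893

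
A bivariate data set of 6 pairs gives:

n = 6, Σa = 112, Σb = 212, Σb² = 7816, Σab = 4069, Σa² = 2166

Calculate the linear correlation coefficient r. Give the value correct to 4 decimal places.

r = (nΣab − ΣaΣb) / √[(nΣa² − (Σa)²)(nΣb² − (Σb)²)]
Numerator: 6×4069 − 112×212 = 670
Denominator: √[(12996 − 12544)(46896 − 44944)] = √[452 × 1952] = 939.3104
r = 670 / 939.3104 ≈ 0.7133

0.7133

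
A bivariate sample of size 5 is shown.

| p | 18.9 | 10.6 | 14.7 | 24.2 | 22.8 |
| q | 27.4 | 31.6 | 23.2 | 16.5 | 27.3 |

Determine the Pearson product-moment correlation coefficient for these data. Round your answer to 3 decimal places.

-0.642

n = 5, Σp = 91.2, Σq = 126, Σp² = 1791.14, Σq² = 3305.1, Σpq = 2215.6
nΣpq − ΣpΣq = 11078 − 11491.2 = -413.2
nΣp² − (Σp)² = 8955.7 − 8317.44 = 638.26; nΣq² − (Σq)² = 16525.5 − 15876 = 649.5
r = -413.2 / √(638.26 × 649.5) = -413.2 / 643.8555 ≈ -0.642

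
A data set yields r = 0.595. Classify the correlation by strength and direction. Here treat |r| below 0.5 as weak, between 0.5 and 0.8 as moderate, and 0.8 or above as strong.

r = 0.595 > 0 so the relationship is positive.
|r| = 0.595, which falls in the moderate range.

moderate positive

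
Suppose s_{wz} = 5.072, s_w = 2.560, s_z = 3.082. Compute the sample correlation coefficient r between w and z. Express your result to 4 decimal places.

0.6428

r = Cov(w,z) / (s_w · s_z) = 5.072 / (2.560 × 3.082)
  = 5.072 / 7.8899 ≈ 0.6428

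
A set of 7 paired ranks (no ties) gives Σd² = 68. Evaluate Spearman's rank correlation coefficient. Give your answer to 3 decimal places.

-0.214

ρ = 1 − 6Σd² / [n(n²−1)] = 1 − 6×68 / (7×48)
  = 1 − 408/336 = 1 − 1.2143 ≈ -0.214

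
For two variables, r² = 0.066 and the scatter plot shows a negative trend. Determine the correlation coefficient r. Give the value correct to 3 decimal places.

-0.257

|r| = √0.066 = 0.257
The association is negative, so r = −0.257.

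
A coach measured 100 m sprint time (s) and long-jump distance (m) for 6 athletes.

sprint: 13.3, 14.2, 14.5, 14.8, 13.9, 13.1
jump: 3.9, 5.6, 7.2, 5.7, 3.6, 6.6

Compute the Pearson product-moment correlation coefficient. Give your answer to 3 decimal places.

n = 6, Σx = 83.8, Σy = 32.6, Σx² = 1172.64, Σy² = 187.42, Σxy = 456.65
nΣxy − ΣxΣy = 2739.9 − 2731.88 = 8.02
nΣx² − (Σx)² = 7035.84 − 7022.44 = 13.4; nΣy² − (Σy)² = 1124.52 − 1062.76 = 61.76
r = 8.02 / √(13.4 × 61.76) = 8.02 / 28.7678 ≈ 0.279

0.279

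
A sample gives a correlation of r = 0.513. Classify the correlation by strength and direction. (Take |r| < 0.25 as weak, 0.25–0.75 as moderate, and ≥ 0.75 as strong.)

r = 0.513 > 0 so the relationship is positive.
|r| = 0.513, which falls in the moderate range.

moderate positive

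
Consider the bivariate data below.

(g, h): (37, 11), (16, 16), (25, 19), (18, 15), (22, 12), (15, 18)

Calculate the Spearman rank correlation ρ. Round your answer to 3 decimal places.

Rank g: 6, 2, 5, 3, 4, 1
Rank h: 1, 4, 6, 3, 2, 5
d = rank(g) − rank(h): 5, -2, -1, 0, 2, -4; Σd² = 50
ρ = 1 − 6Σd² / [n(n²−1)] = 1 − 6×50 / (6×35) = 1 − 300/210 ≈ -0.429

-0.429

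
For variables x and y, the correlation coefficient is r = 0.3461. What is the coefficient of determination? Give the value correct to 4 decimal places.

0.1198

r² = (0.3461)² = 0.1198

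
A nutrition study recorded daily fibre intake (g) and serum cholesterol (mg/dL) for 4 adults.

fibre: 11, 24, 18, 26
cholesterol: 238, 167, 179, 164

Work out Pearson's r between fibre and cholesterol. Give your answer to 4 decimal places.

n = 4, Σx = 79, Σy = 748, Σx² = 1697, Σy² = 143470, Σxy = 14112
nΣxy − ΣxΣy = 56448 − 59092 = -2644
nΣx² − (Σx)² = 6788 − 6241 = 547; nΣy² − (Σy)² = 573880 − 559504 = 14376
r = -2644 / √(547 × 14376) = -2644 / 2804.2240 ≈ -0.9429

-0.9429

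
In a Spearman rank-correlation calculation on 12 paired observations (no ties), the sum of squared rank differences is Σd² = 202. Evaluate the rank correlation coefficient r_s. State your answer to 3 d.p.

ρ = 1 − 6Σd² / [n(n²−1)] = 1 − 6×202 / (12×143)
  = 1 − 1212/1716 = 1 − 0.7063 ≈ 0.294

0.294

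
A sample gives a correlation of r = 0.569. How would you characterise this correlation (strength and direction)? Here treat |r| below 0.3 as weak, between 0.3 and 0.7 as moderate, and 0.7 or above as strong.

r = 0.569 > 0 so the relationship is positive.
|r| = 0.569, which falls in the moderate range.

moderate positive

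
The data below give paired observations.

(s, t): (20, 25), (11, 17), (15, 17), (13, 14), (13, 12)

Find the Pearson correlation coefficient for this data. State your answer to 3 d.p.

n = 5, Σs = 72, Σt = 85, Σs² = 1084, Σt² = 1543, Σst = 1280
nΣst − ΣsΣt = 6400 − 6120 = 280
nΣs² − (Σs)² = 5420 − 5184 = 236; nΣt² − (Σt)² = 7715 − 7225 = 490
r = 280 / √(236 × 490) = 280 / 340.0588 ≈ 0.823

0.823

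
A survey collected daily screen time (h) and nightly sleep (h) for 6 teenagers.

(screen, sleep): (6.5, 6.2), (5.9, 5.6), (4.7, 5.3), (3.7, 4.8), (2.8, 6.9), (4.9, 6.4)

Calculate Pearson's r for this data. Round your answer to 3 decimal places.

n = 6, Σx = 28.5, Σy = 35.2, Σx² = 144.69, Σy² = 209.5, Σxy = 166.69
nΣxy − ΣxΣy = 1000.14 − 1003.2 = -3.06
nΣx² − (Σx)² = 868.14 − 812.25 = 55.89; nΣy² − (Σy)² = 1257 − 1239.04 = 17.96
r = -3.06 / √(55.89 × 17.96) = -3.06 / 31.6826 ≈ -0.097

-0.097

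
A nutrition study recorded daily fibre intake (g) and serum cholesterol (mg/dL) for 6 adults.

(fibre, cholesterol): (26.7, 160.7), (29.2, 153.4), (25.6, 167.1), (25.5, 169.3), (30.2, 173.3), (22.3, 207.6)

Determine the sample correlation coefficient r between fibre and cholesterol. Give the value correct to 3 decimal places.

n = 6, Σx = 159.5, Σy = 1031.4, Σx² = 4280.47, Σy² = 179071.6, Σxy = 27228.02
nΣxy − ΣxΣy = 163368.12 − 164508.3 = -1140.18
nΣx² − (Σx)² = 25682.82 − 25440.25 = 242.57; nΣy² − (Σy)² = 1074429.6 − 1063785.96 = 10643.64
r = -1140.18 / √(242.57 × 10643.64) = -1140.18 / 1606.8067 ≈ -0.710

-0.710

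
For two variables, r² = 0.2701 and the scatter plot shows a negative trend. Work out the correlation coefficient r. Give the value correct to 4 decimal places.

-0.5197

|r| = √0.2701 = 0.5197
The association is negative, so r = −0.5197.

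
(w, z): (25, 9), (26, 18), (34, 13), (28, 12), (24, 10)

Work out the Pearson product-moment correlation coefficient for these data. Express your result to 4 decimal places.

n = 5, Σw = 137, Σz = 62, Σw² = 3817, Σz² = 818, Σwz = 1711
nΣwz − ΣwΣz = 8555 − 8494 = 61
nΣw² − (Σw)² = 19085 − 18769 = 316; nΣz² − (Σz)² = 4090 − 3844 = 246
r = 61 / √(316 × 246) = 61 / 278.8118 ≈ 0.2188

0.2188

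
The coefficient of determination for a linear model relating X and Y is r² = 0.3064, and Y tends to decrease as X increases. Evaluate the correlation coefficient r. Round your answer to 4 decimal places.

|r| = √0.3064 = 0.5535
The association is negative, so r = −0.5535.

-0.5535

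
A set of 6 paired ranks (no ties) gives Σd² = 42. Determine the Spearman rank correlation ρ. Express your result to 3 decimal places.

ρ = 1 − 6Σd² / [n(n²−1)] = 1 − 6×42 / (6×35)
  = 1 − 252/210 = 1 − 1.2000 ≈ -0.200

-0.200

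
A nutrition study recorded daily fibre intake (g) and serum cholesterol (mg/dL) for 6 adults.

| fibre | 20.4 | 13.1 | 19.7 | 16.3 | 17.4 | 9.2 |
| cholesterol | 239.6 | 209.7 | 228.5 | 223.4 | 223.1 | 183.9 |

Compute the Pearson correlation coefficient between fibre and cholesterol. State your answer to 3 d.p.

n = 6, Σx = 96.1, Σy = 1308.2, Σx² = 1628.95, Σy² = 287094.88, Σxy = 21351.6
nΣxy − ΣxΣy = 128109.6 − 125718.02 = 2391.58
nΣx² − (Σx)² = 9773.7 − 9235.21 = 538.49; nΣy² − (Σy)² = 1722569.28 − 1711387.24 = 11182.04
r = 2391.58 / √(538.49 × 11182.04) = 2391.58 / 2453.8575 ≈ 0.975

0.975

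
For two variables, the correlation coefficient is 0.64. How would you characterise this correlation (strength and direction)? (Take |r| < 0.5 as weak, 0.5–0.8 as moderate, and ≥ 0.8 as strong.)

r = 0.64 > 0 so the relationship is positive.
|r| = 0.64, which falls in the moderate range.

moderate positive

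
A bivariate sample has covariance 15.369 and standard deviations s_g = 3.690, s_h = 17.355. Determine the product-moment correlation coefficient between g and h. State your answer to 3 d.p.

0.240

r = Cov(g,h) / (s_g · s_h) = 15.369 / (3.690 × 17.355)
  = 15.369 / 64.0400 ≈ 0.240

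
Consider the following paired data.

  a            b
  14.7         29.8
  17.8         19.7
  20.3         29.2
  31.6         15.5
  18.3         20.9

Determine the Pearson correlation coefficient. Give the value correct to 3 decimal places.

n = 5, Σa = 102.7, Σb = 115.1, Σa² = 2278.47, Σb² = 2805.83, Σab = 2253.75
nΣab − ΣaΣb = 11268.75 − 11820.77 = -552.02
nΣa² − (Σa)² = 11392.35 − 10547.29 = 845.06; nΣb² − (Σb)² = 14029.15 − 13248.01 = 781.14
r = -552.02 / √(845.06 × 781.14) = -552.02 / 812.4716 ≈ -0.679

-0.679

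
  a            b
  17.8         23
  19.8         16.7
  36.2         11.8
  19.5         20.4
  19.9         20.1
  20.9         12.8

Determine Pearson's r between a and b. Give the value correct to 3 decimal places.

-0.713

n = 6, Σa = 134.1, Σb = 104.8, Σa² = 3232.39, Σb² = 1931.14, Σab = 2232.53
nΣab − ΣaΣb = 13395.18 − 14053.68 = -658.5
nΣa² − (Σa)² = 19394.34 − 17982.81 = 1411.53; nΣb² − (Σb)² = 11586.84 − 10983.04 = 603.8
r = -658.5 / √(1411.53 × 603.8) = -658.5 / 923.1911 ≈ -0.713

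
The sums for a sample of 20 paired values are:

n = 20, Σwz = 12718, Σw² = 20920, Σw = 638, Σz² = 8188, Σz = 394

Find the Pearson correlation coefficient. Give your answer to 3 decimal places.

0.304

r = (nΣwz − ΣwΣz) / √[(nΣw² − (Σw)²)(nΣz² − (Σz)²)]
Numerator: 20×12718 − 638×394 = 2988
Denominator: √[(418400 − 407044)(163760 − 155236)] = √[11356 × 8524] = 9838.6251
r = 2988 / 9838.6251 ≈ 0.304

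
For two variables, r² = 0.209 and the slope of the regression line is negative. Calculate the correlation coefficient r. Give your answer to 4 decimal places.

|r| = √0.209 = 0.4572
The association is negative, so r = −0.4572.

-0.4572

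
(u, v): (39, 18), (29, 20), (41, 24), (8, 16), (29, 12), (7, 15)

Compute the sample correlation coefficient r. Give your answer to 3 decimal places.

0.547

n = 6, Σu = 153, Σv = 105, Σu² = 4997, Σv² = 1925, Σuv = 2847
nΣuv − ΣuΣv = 17082 − 16065 = 1017
nΣu² − (Σu)² = 29982 − 23409 = 6573; nΣv² − (Σv)² = 11550 − 11025 = 525
r = 1017 / √(6573 × 525) = 1017 / 1857.6396 ≈ 0.547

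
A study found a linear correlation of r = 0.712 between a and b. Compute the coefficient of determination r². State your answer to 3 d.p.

0.507

r² = (0.712)² = 0.507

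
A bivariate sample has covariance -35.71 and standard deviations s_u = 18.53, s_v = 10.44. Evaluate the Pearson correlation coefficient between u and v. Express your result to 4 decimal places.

-0.1846

r = Cov(u,v) / (s_u · s_v) = -35.71 / (18.53 × 10.44)
  = -35.71 / 193.4532 ≈ -0.1846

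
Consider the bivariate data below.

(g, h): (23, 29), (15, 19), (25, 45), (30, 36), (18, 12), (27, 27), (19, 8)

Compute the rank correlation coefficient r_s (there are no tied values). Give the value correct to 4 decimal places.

0.6786

Rank g: 4, 1, 5, 7, 2, 6, 3
Rank h: 5, 3, 7, 6, 2, 4, 1
d = rank(g) − rank(h): -1, -2, -2, 1, 0, 2, 2; Σd² = 18
ρ = 1 − 6Σd² / [n(n²−1)] = 1 − 6×18 / (7×48) = 1 − 108/336 ≈ 0.6786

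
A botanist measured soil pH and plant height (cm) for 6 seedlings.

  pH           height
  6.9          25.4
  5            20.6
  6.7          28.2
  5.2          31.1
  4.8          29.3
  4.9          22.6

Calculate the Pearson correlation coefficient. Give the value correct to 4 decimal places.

0.1342

n = 6, Σx = 33.5, Σy = 157.2, Σx² = 191.59, Σy² = 4201.22, Σxy = 880.3
nΣxy − ΣxΣy = 5281.8 − 5266.2 = 15.6
nΣx² − (Σx)² = 1149.54 − 1122.25 = 27.29; nΣy² − (Σy)² = 25207.32 − 24711.84 = 495.48
r = 15.6 / √(27.29 × 495.48) = 15.6 / 116.2826 ≈ 0.1342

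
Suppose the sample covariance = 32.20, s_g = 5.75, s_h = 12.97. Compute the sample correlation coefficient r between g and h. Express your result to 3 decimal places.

0.432

r = Cov(g,h) / (s_g · s_h) = 32.20 / (5.75 × 12.97)
  = 32.20 / 74.5775 ≈ 0.432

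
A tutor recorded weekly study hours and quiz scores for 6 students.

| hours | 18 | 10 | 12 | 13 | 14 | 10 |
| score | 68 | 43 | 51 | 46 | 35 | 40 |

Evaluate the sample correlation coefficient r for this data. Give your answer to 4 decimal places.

n = 6, Σx = 77, Σy = 283, Σx² = 1033, Σy² = 14015, Σxy = 3754
nΣxy − ΣxΣy = 22524 − 21791 = 733
nΣx² − (Σx)² = 6198 − 5929 = 269; nΣy² − (Σy)² = 84090 − 80089 = 4001
r = 733 / √(269 × 4001) = 733 / 1037.4339 ≈ 0.7066

0.7066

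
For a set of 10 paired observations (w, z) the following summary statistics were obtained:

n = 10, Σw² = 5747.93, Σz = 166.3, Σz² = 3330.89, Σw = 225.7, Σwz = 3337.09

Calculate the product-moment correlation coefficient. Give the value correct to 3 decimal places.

r = (nΣwz − ΣwΣz) / √[(nΣw² − (Σw)²)(nΣz² − (Σz)²)]
Numerator: 10×3337.09 − 225.7×166.3 = -4163.01
Denominator: √[(57479.3 − 50940.49)(33308.9 − 27655.69)] = √[6538.81 × 5653.21] = 6079.9067
r = -4163.01 / 6079.9067 ≈ -0.685

-0.685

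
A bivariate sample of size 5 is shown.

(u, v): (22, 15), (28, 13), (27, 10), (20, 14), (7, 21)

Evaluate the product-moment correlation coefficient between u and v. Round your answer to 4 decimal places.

n = 5, Σu = 104, Σv = 73, Σu² = 2446, Σv² = 1131, Σuv = 1391
nΣuv − ΣuΣv = 6955 − 7592 = -637
nΣu² − (Σu)² = 12230 − 10816 = 1414; nΣv² − (Σv)² = 5655 − 5329 = 326
r = -637 / √(1414 × 326) = -637 / 678.9433 ≈ -0.9382

-0.9382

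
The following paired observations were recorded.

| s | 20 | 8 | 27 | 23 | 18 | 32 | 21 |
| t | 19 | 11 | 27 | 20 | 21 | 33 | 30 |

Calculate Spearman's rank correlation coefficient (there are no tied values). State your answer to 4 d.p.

Rank s: 3, 1, 6, 5, 2, 7, 4
Rank t: 2, 1, 5, 3, 4, 7, 6
d = rank(s) − rank(t): 1, 0, 1, 2, -2, 0, -2; Σd² = 14
ρ = 1 − 6Σd² / [n(n²−1)] = 1 − 6×14 / (7×48) = 1 − 84/336 ≈ 0.7500

0.7500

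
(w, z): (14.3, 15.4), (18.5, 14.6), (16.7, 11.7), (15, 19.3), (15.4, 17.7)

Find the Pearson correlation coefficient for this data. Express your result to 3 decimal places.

n = 5, Σw = 79.9, Σz = 78.7, Σw² = 1287.79, Σz² = 1272.99, Σwz = 1247.79
nΣwz − ΣwΣz = 6238.95 − 6288.13 = -49.18
nΣw² − (Σw)² = 6438.95 − 6384.01 = 54.94; nΣz² − (Σz)² = 6364.95 − 6193.69 = 171.26
r = -49.18 / √(54.94 × 171.26) = -49.18 / 97.0001 ≈ -0.507

-0.507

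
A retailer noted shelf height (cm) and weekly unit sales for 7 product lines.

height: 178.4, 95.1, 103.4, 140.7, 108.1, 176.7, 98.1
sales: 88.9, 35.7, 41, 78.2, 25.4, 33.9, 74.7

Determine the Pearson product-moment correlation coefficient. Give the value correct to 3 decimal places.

0.347

n = 7, Σx = 900.5, Σy = 377.8, Σx² = 123890.73, Σy² = 24348.4, Σxy = 50560.91
nΣxy − ΣxΣy = 353926.37 − 340208.9 = 13717.47
nΣx² − (Σx)² = 867235.11 − 810900.25 = 56334.86; nΣy² − (Σy)² = 170438.8 − 142732.84 = 27705.96
r = 13717.47 / √(56334.86 × 27705.96) = 13717.47 / 39507.1054 ≈ 0.347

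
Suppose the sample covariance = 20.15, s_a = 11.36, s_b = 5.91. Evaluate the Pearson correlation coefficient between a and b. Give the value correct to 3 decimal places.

0.300

r = Cov(a,b) / (s_a · s_b) = 20.15 / (11.36 × 5.91)
  = 20.15 / 67.1376 ≈ 0.300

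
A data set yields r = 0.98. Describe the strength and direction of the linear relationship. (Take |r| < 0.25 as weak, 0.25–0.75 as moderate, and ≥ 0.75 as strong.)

r = 0.98 > 0 so the relationship is positive.
|r| = 0.98, which falls in the strong range.

strong positive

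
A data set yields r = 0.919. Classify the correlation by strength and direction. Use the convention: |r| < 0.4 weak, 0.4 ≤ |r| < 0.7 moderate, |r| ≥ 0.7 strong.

strong positive

r = 0.919 > 0 so the relationship is positive.
|r| = 0.919, which falls in the strong range.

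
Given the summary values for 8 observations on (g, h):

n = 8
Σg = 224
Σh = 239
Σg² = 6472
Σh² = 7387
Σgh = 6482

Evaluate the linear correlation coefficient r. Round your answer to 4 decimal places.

r = (nΣgh − ΣgΣh) / √[(nΣg² − (Σg)²)(nΣh² − (Σh)²)]
Numerator: 8×6482 − 224×239 = -1680
Denominator: √[(51776 − 50176)(59096 − 57121)] = √[1600 × 1975] = 1777.6389
r = -1680 / 1777.6389 ≈ -0.9451

-0.9451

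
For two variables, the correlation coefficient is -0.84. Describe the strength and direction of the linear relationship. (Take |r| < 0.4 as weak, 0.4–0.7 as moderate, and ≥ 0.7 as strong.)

strong negative

r = -0.84 < 0 so the relationship is negative.
|r| = 0.84, which falls in the strong range.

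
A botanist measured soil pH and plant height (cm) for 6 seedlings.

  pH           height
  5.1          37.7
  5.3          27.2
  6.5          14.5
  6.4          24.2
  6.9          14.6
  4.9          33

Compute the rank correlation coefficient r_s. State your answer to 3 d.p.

-0.886

Rank pH: 2, 3, 5, 4, 6, 1
Rank height: 6, 4, 1, 3, 2, 5
d = rank(pH) − rank(height): -4, -1, 4, 1, 4, -4; Σd² = 66
ρ = 1 − 6Σd² / [n(n²−1)] = 1 − 6×66 / (6×35) = 1 − 396/210 ≈ -0.886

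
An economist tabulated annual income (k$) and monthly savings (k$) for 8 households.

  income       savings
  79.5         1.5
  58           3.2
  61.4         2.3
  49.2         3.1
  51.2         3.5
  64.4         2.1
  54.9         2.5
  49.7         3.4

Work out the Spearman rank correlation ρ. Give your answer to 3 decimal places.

-0.786

Rank income: 8, 5, 6, 1, 3, 7, 4, 2
Rank savings: 1, 6, 3, 5, 8, 2, 4, 7
d = rank(income) − rank(savings): 7, -1, 3, -4, -5, 5, 0, -5; Σd² = 150
ρ = 1 − 6Σd² / [n(n²−1)] = 1 − 6×150 / (8×63) = 1 − 900/504 ≈ -0.786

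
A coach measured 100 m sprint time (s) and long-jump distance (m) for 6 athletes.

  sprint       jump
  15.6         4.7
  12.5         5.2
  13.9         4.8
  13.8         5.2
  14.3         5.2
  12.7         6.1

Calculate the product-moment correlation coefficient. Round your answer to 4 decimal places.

n = 6, Σx = 82.8, Σy = 31.2, Σx² = 1149.04, Σy² = 163.46, Σxy = 428.63
nΣxy − ΣxΣy = 2571.78 − 2583.36 = -11.58
nΣx² − (Σx)² = 6894.24 − 6855.84 = 38.4; nΣy² − (Σy)² = 980.76 − 973.44 = 7.32
r = -11.58 / √(38.4 × 7.32) = -11.58 / 16.7657 ≈ -0.6907

-0.6907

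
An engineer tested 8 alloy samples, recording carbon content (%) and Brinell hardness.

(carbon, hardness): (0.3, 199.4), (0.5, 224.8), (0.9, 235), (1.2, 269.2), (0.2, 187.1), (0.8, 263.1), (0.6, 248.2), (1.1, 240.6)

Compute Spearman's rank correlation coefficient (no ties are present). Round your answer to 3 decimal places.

0.810

Rank carbon: 2, 3, 6, 8, 1, 5, 4, 7
Rank hardness: 2, 3, 4, 8, 1, 7, 6, 5
d = rank(carbon) − rank(hardness): 0, 0, 2, 0, 0, -2, -2, 2; Σd² = 16
ρ = 1 − 6Σd² / [n(n²−1)] = 1 − 6×16 / (8×63) = 1 − 96/504 ≈ 0.810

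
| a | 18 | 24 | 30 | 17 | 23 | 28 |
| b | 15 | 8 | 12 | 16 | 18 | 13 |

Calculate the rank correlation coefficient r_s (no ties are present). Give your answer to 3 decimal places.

Rank a: 2, 4, 6, 1, 3, 5
Rank b: 4, 1, 2, 5, 6, 3
d = rank(a) − rank(b): -2, 3, 4, -4, -3, 2; Σd² = 58
ρ = 1 − 6Σd² / [n(n²−1)] = 1 − 6×58 / (6×35) = 1 − 348/210 ≈ -0.657

-0.657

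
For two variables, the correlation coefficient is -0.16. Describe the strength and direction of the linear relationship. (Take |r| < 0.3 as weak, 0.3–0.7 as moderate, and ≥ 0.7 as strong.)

weak negative

r = -0.16 < 0 so the relationship is negative.
|r| = 0.16, which falls in the weak range.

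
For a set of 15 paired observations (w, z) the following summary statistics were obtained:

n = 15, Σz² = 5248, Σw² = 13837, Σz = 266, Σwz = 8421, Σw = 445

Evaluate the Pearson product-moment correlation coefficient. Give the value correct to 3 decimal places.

0.912

r = (nΣwz − ΣwΣz) / √[(nΣw² − (Σw)²)(nΣz² − (Σz)²)]
Numerator: 15×8421 − 445×266 = 7945
Denominator: √[(207555 − 198025)(78720 − 70756)] = √[9530 × 7964] = 8711.8838
r = 7945 / 8711.8838 ≈ 0.912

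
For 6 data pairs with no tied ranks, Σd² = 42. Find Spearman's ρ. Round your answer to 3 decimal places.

-0.200

ρ = 1 − 6Σd² / [n(n²−1)] = 1 − 6×42 / (6×35)
  = 1 − 252/210 = 1 − 1.2000 ≈ -0.200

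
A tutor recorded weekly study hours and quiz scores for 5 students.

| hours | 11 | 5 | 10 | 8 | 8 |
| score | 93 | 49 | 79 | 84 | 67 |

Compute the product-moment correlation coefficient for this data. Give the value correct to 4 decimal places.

n = 5, Σx = 42, Σy = 372, Σx² = 374, Σy² = 28836, Σxy = 3266
nΣxy − ΣxΣy = 16330 − 15624 = 706
nΣx² − (Σx)² = 1870 − 1764 = 106; nΣy² − (Σy)² = 144180 − 138384 = 5796
r = 706 / √(106 × 5796) = 706 / 783.8214 ≈ 0.9007

0.9007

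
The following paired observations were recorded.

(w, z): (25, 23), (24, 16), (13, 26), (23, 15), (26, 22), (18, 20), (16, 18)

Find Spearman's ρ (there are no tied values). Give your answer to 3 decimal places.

Rank w: 6, 5, 1, 4, 7, 3, 2
Rank z: 6, 2, 7, 1, 5, 4, 3
d = rank(w) − rank(z): 0, 3, -6, 3, 2, -1, -1; Σd² = 60
ρ = 1 − 6Σd² / [n(n²−1)] = 1 − 6×60 / (7×48) = 1 − 360/336 ≈ -0.071

-0.071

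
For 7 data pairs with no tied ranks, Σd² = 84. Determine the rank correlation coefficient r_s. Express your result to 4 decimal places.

-0.5000

ρ = 1 − 6Σd² / [n(n²−1)] = 1 − 6×84 / (7×48)
  = 1 − 504/336 = 1 − 1.50000 ≈ -0.5000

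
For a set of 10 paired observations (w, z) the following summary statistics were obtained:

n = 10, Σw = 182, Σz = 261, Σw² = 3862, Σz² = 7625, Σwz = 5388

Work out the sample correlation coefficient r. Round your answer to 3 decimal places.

r = (nΣwz − ΣwΣz) / √[(nΣw² − (Σw)²)(nΣz² − (Σz)²)]
Numerator: 10×5388 − 182×261 = 6378
Denominator: √[(38620 − 33124)(76250 − 68121)] = √[5496 × 8129] = 6684.0844
r = 6378 / 6684.0844 ≈ 0.954

0.954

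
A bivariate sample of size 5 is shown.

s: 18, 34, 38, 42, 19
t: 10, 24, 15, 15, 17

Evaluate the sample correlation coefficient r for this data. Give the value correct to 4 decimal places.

n = 5, Σs = 151, Σt = 81, Σs² = 5049, Σt² = 1415, Σst = 2519
nΣst − ΣsΣt = 12595 − 12231 = 364
nΣs² − (Σs)² = 25245 − 22801 = 2444; nΣt² − (Σt)² = 7075 − 6561 = 514
r = 364 / √(2444 × 514) = 364 / 1120.8104 ≈ 0.3248

0.3248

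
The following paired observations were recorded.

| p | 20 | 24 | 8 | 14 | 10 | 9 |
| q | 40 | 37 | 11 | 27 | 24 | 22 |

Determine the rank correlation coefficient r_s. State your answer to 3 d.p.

0.943

Rank p: 5, 6, 1, 4, 3, 2
Rank q: 6, 5, 1, 4, 3, 2
d = rank(p) − rank(q): -1, 1, 0, 0, 0, 0; Σd² = 2
ρ = 1 − 6Σd² / [n(n²−1)] = 1 − 6×2 / (6×35) = 1 − 12/210 ≈ 0.943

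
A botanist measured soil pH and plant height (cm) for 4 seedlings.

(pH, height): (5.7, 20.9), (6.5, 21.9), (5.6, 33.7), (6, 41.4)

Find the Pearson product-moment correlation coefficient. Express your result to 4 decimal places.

n = 4, Σx = 23.8, Σy = 117.9, Σx² = 142.1, Σy² = 3766.07, Σxy = 698.6
nΣxy − ΣxΣy = 2794.4 − 2806.02 = -11.62
nΣx² − (Σx)² = 568.4 − 566.44 = 1.96; nΣy² − (Σy)² = 15064.28 − 13900.41 = 1163.87
r = -11.62 / √(1.96 × 1163.87) = -11.62 / 47.7618 ≈ -0.2433

-0.2433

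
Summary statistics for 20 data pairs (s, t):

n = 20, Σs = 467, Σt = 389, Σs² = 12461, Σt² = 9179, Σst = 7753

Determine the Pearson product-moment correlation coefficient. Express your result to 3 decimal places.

-0.839

r = (nΣst − ΣsΣt) / √[(nΣs² − (Σs)²)(nΣt² − (Σt)²)]
Numerator: 20×7753 − 467×389 = -26603
Denominator: √[(249220 − 218089)(183580 − 151321)] = √[31131 × 32259] = 31689.9815
r = -26603 / 31689.9815 ≈ -0.839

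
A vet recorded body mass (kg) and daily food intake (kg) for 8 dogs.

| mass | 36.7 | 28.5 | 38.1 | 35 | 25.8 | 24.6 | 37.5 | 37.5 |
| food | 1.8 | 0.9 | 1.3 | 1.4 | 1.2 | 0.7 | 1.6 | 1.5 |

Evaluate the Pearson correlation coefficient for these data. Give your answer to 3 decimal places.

n = 8, Σx = 263.7, Σy = 10.4, Σx² = 8919.05, Σy² = 14.44, Σxy = 354.67
nΣxy − ΣxΣy = 2837.36 − 2742.48 = 94.88
nΣx² − (Σx)² = 71352.4 − 69537.69 = 1814.71; nΣy² − (Σy)² = 115.52 − 108.16 = 7.36
r = 94.88 / √(1814.71 × 7.36) = 94.88 / 115.5693 ≈ 0.821

0.821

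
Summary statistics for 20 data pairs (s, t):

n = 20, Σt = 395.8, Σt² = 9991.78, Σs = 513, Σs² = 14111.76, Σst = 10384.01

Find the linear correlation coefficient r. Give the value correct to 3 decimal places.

0.162

r = (nΣst − ΣsΣt) / √[(nΣs² − (Σs)²)(nΣt² − (Σt)²)]
Numerator: 20×10384.01 − 513×395.8 = 4634.8
Denominator: √[(282235.2 − 263169)(199835.6 − 156657.64)] = √[19066.2 × 43177.96] = 28692.1526
r = 4634.8 / 28692.1526 ≈ 0.162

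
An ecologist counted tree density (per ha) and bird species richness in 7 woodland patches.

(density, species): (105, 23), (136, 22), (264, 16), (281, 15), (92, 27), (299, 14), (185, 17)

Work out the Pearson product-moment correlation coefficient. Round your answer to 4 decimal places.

n = 7, Σx = 1362, Σy = 134, Σx² = 310268, Σy² = 2708, Σxy = 23661
nΣxy − ΣxΣy = 165627 − 182508 = -16881
nΣx² − (Σx)² = 2171876 − 1855044 = 316832; nΣy² − (Σy)² = 18956 − 17956 = 1000
r = -16881 / √(316832 × 1000) = -16881 / 17799.7753 ≈ -0.9484

-0.9484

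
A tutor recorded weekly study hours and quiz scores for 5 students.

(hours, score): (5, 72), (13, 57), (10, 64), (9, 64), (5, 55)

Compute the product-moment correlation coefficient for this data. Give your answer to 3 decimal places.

n = 5, Σx = 42, Σy = 312, Σx² = 400, Σy² = 19650, Σxy = 2592
nΣxy − ΣxΣy = 12960 − 13104 = -144
nΣx² − (Σx)² = 2000 − 1764 = 236; nΣy² − (Σy)² = 98250 − 97344 = 906
r = -144 / √(236 × 906) = -144 / 462.4024 ≈ -0.311

-0.311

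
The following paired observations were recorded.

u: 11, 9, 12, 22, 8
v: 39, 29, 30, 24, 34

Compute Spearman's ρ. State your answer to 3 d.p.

Rank u: 3, 2, 4, 5, 1
Rank v: 5, 2, 3, 1, 4
d = rank(u) − rank(v): -2, 0, 1, 4, -3; Σd² = 30
ρ = 1 − 6Σd² / [n(n²−1)] = 1 − 6×30 / (5×24) = 1 − 180/120 ≈ -0.500

-0.500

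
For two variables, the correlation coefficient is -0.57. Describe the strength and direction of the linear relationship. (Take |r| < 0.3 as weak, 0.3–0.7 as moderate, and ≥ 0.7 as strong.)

r = -0.57 < 0 so the relationship is negative.
|r| = 0.57, which falls in the moderate range.

moderate negative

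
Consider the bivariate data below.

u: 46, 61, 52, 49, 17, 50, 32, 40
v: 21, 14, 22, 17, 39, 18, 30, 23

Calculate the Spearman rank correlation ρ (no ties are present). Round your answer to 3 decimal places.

-0.833

Rank u: 4, 8, 7, 5, 1, 6, 2, 3
Rank v: 4, 1, 5, 2, 8, 3, 7, 6
d = rank(u) − rank(v): 0, 7, 2, 3, -7, 3, -5, -3; Σd² = 154
ρ = 1 − 6Σd² / [n(n²−1)] = 1 − 6×154 / (8×63) = 1 − 924/504 ≈ -0.833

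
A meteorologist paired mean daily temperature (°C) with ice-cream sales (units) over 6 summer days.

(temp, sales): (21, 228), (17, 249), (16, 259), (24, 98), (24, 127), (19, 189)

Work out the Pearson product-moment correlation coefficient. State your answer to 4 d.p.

-0.9082

n = 6, Σx = 121, Σy = 1150, Σx² = 2499, Σy² = 242520, Σxy = 22156
nΣxy − ΣxΣy = 132936 − 139150 = -6214
nΣx² − (Σx)² = 14994 − 14641 = 353; nΣy² − (Σy)² = 1455120 − 1322500 = 132620
r = -6214 / √(353 × 132620) = -6214 / 6842.1386 ≈ -0.9082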